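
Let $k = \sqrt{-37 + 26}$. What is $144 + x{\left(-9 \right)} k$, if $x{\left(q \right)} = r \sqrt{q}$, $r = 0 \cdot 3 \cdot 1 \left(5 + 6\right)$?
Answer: $144$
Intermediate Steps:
$k = i \sqrt{11}$ ($k = \sqrt{-11} = i \sqrt{11} \approx 3.3166 i$)
$r = 0$ ($r = 0 \cdot 1 \cdot 11 = 0 \cdot 11 = 0$)
$x{\left(q \right)} = 0$ ($x{\left(q \right)} = 0 \sqrt{q} = 0$)
$144 + x{\left(-9 \right)} k = 144 + 0 i \sqrt{11} = 144 + 0 = 144$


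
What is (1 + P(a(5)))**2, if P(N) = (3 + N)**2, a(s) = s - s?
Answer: 100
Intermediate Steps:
a(s) = 0
(1 + P(a(5)))**2 = (1 + (3 + 0)**2)**2 = (1 + 3**2)**2 = (1 + 9)**2 = 10**2 = 100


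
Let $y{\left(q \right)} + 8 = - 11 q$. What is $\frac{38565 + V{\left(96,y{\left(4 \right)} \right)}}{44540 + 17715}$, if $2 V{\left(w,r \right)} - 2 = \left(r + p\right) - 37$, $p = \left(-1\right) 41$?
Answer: $\frac{38501}{62255} \approx 0.61844$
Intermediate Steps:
$y{\left(q \right)} = -8 - 11 q$
$p = -41$
$V{\left(w,r \right)} = -38 + \frac{r}{2}$ ($V{\left(w,r \right)} = 1 + \frac{\left(r - 41\right) - 37}{2} = 1 + \frac{\left(-41 + r\right) - 37}{2} = 1 + \frac{-78 + r}{2} = 1 + \left(-39 + \frac{r}{2}\right) = -38 + \frac{r}{2}$)
$\frac{38565 + V{\left(96,y{\left(4 \right)} \right)}}{44540 + 17715} = \frac{38565 - \left(38 - \frac{-8 - 44}{2}\right)}{44540 + 17715} = \frac{38565 - \left(38 - \frac{-8 - 44}{2}\right)}{62255} = \left(38565 + \left(-38 + \frac{1}{2} \left(-52\right)\right)\right) \frac{1}{62255} = \left(38565 - 64\right) \frac{1}{62255} = 38501 \cdot \frac{1}{62255} = \frac{38501}{62255}$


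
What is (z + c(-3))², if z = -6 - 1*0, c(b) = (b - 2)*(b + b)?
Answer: 576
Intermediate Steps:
c(b) = 2*b*(-2 + b) (c(b) = (-2 + b)*(2*b) = 2*b*(-2 + b))
z = -6 (z = -6 + 0 = -6)
(z + c(-3))² = (-6 + 2*(-3)*(-2 - 3))² = (-6 + 2*(-3)*(-5))² = (-6 + 30)² = 24² = 576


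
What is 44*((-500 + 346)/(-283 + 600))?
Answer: -6776/317 ≈ -21.375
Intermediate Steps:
44*((-500 + 346)/(-283 + 600)) = 44*(-154/317) = -6776/317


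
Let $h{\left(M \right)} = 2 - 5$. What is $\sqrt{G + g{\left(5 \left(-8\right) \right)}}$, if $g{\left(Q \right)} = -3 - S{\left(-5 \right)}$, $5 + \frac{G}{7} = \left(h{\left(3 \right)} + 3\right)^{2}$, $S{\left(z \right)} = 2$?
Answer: $2 i \sqrt{10} \approx 6.3246 i$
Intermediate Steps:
$h{\left(M \right)} = -3$ ($h{\left(M \right)} = 2 - 5 = -3$)
$G = -35$ ($G = -35 + 7 \left(-3 + 3\right)^{2} = -35 + 7 \cdot 0^{2} = -35 + 7 \cdot 0 = -35 + 0 = -35$)
$g{\left(Q \right)} = -5$ ($g{\left(Q \right)} = -3 - 2 = -5$)
$\sqrt{G + g{\left(5 \left(-8\right) \right)}} = \sqrt{-35 - 5} = \sqrt{-40} = 2 i \sqrt{10}$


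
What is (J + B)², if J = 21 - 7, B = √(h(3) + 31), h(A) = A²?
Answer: 236 + 56*√10 ≈ 413.09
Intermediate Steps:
B = 2*√10 (B = √(3² + 31) = √(9 + 31) = √40 = 2*√10 ≈ 6.3246)
J = 14
(J + B)² = (14 + 2*√10)²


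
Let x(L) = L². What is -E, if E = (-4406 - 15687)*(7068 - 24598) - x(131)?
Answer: -352213129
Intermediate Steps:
E = 352213129 (E = (-4406 - 15687)*(7068 - 24598) - 1*131² = -20093*(-17530) - 1*17161 = 352230290 - 17161 = 352213129)
-E = -1*352213129 = -352213129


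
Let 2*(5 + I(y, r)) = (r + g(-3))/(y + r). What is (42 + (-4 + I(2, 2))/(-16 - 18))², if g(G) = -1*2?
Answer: 2064969/1156 ≈ 1786.3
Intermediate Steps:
g(G) = -2
I(y, r) = -5 + (-2 + r)/(2*(r + y)) (I(y, r) = -5 + ((r - 2)/(y + r))/2 = -5 + ((-2 + r)/(r + y))/2 = -5 + (-2 + r)/(2*(r + y)))
(42 + (-4 + I(2, 2))/(-16 - 18))² = (42 + (-4 + (-1 - 5*2 - 9/2*2)/(2 + 2))/(-16 - 18))² = (42 + (-4 + (-1 - 10 - 9)/4)/(-34))² = (42 + (-4 + (¼)*(-20))*(-1/34))² = (42 + (-4 - 5)*(-1/34))² = (42 - 9*(-1/34))² = (42 + 9/34)² = (1437/34)² = 2064969/1156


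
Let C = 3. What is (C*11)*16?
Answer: 528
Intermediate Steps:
(C*11)*16 = (3*11)*16 = 33*16 = 528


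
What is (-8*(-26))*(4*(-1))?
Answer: -832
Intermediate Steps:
(-8*(-26))*(4*(-1)) = 208*(-4) = -832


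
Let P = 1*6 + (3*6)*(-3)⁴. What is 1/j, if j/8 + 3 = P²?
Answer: 1/17146344 ≈ 5.8321e-8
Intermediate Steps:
P = 1464 (P = 6 + 18*81 = 6 + 1458 = 1464)
j = 17146344 (j = -24 + 8*1464² = -24 + 8*2143296 = -24 + 17146368 = 17146344)
1/j = 1/17146344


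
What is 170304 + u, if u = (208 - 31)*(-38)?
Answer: 163578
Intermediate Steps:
u = -6726 (u = 177*(-38) = -6726)
170304 + u = 170304 - 6726 = 163578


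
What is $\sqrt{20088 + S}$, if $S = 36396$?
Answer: $6 \sqrt{1569} \approx 237.66$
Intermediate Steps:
$\sqrt{20088 + S} = \sqrt{20088 + 36396} = \sqrt{56484} = 6 \sqrt{1569}$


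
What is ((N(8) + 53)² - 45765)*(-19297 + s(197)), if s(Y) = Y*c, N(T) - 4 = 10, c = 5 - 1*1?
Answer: 763977484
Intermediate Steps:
c = 4 (c = 5 - 1 = 4)
N(T) = 14 (N(T) = 4 + 10 = 14)
s(Y) = 4*Y (s(Y) = Y*4 = 4*Y)
((N(8) + 53)² - 45765)*(-19297 + s(197)) = ((14 + 53)² - 45765)*(-19297 + 4*197) = (67² - 45765)*(-19297 + 788) = (4489 - 45765)*(-18509) = -41276*(-18509) = 763977484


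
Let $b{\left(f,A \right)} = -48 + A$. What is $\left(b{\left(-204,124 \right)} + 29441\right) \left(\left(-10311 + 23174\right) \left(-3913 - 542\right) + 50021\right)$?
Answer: $-1689985326948$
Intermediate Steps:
$\left(b{\left(-204,124 \right)} + 29441\right) \left(\left(-10311 + 23174\right) \left(-3913 - 542\right) + 50021\right) = \left(\left(-48 + 124\right) + 29441\right) \left(\left(-10311 + 23174\right) \left(-3913 - 542\right) + 50021\right) = \left(76 + 29441\right) \left(12863 \left(-4455\right) + 50021\right) = 29517 \left(-57304665 + 50021\right) = 29517 \left(-57254644\right) = -1689985326948$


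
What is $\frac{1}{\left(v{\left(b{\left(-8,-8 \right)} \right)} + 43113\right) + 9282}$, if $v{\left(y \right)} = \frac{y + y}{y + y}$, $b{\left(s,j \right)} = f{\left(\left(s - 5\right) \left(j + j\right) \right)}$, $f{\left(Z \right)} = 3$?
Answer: $\frac{1}{52396} \approx 1.9085 \cdot 10^{-5}$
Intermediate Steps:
$b{\left(s,j \right)} = 3$
$v{\left(y \right)} = 1$ ($v{\left(y \right)} = \frac{2 y}{2 y} = 2 y \frac{1}{2 y} = 1$)
$\frac{1}{\left(v{\left(b{\left(-8,-8 \right)} \right)} + 43113\right) + 9282} = \frac{1}{\left(1 + 43113\right) + 9282} = \frac{1}{43114 + 9282} = \frac{1}{52396}$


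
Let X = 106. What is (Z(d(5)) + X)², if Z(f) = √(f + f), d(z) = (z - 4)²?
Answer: (106 + √2)² ≈ 11538.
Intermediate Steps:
d(z) = (-4 + z)²
Z(f) = √2*√f (Z(f) = √(2*f) = √2*√f)
(Z(d(5)) + X)² = (√2*√((-4 + 5)²) + 106)² = (√2*√(1²) + 106)² = (√2*√1 + 106)² = (√2*1 + 106)² = (√2 + 106)² = (106 + √2)²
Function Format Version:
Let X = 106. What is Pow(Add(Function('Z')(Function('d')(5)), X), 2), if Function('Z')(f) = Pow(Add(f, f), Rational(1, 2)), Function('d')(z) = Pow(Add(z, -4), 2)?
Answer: Pow(Add(106, Pow(2, Rational(1, 2))), 2) ≈ 11538.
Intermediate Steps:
Function('d')(z) = Pow(Add(-4, z), 2)
Function('Z')(f) = Mul(Pow(2, Rational(1, 2)), Pow(f, Rational(1, 2))) (Function('Z')(f) = Pow(Mul(2, f), Rational(1, 2)) = Mul(Pow(2, Rational(1, 2)), Pow(f, Rational(1, 2))))
Pow(Add(Function('Z')(Function('d')(5)), X), 2) = Pow(Add(Mul(Pow(2, Rational(1, 2)), Pow(Pow(Add(-4, 5), 2), Rational(1, 2))), 106), 2) = Pow(Add(Mul(Pow(2, Rational(1, 2)), Pow(Pow(1, 2), Rational(1, 2))), 106), 2) = Pow(Add(Mul(Pow(2, Rational(1, 2)), Pow(1, Rational(1, 2))), 106), 2) = Pow(Add(Mul(Pow(2, Rational(1, 2)), 1), 106), 2) = Pow(Add(Pow(2, Rational(1, 2)), 106), 2) = Pow(Add(106, Pow(2, Rational(1, 2))), 2)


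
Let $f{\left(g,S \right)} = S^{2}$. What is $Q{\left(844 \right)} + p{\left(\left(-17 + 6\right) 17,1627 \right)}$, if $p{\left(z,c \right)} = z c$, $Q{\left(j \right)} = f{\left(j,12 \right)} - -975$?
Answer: $-303130$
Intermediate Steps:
$Q{\left(j \right)} = 1119$ ($Q{\left(j \right)} = 12^{2} - -975 = 144 + 975 = 1119$)
$p{\left(z,c \right)} = c z$
$Q{\left(844 \right)} + p{\left(\left(-17 + 6\right) 17,1627 \right)} = 1119 + 1627 \left(-17 + 6\right) 17 = 1119 + 1627 \left(\left(-11\right) 17\right) = 1119 + 1627 \left(-187\right) = 1119 - 304249 = -303130$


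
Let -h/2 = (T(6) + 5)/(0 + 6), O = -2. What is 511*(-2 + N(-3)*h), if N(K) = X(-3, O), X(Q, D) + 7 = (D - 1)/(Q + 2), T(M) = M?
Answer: 19418/3 ≈ 6472.7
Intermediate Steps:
X(Q, D) = -7 + (-1 + D)/(2 + Q) (X(Q, D) = -7 + (D - 1)/(Q + 2) = -7 + (-1 + D)/(2 + Q))
h = -11/3 (h = -2*(6 + 5)/(0 + 6) = -22/6 = -2*11/6 = -11/3 ≈ -3.6667)
N(K) = -4 (N(K) = (-15 - 2 - 7*(-3))/(2 - 3) = (-15 - 2 + 21)/(-1) = -1*4 = -4)
511*(-2 + N(-3)*h) = 511*(-2 - 4*(-11/3)) = 511*(-2 + 44/3) = 511*(38/3) = 19418/3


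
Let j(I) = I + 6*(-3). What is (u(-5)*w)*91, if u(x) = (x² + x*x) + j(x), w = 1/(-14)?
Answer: -351/2 ≈ -175.50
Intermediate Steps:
w = -1/14 ≈ -0.071429
j(I) = -18 + I (j(I) = I - 18 = -18 + I)
u(x) = -18 + x + 2*x² (u(x) = (x² + x*x) + (-18 + x) = (x² + x²) + (-18 + x) = 2*x² + (-18 + x) = -18 + x + 2*x²)
(u(-5)*w)*91 = ((-18 - 5 + 2*(-5)²)*(-1/14))*91 = ((-18 - 5 + 2*25)*(-1/14))*91 = ((-18 - 5 + 50)*(-1/14))*91 = (27*(-1/14))*91 = -27/14*91 = -351/2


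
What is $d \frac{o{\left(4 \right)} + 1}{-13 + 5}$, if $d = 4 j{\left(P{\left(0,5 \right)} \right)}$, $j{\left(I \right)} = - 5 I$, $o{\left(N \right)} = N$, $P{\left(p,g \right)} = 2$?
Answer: $25$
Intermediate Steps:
$d = -40$ ($d = 4 \left(\left(-5\right) 2\right) = 4 \left(-10\right) = -40$)
$d \frac{o{\left(4 \right)} + 1}{-13 + 5} = - 40 \frac{4 + 1}{-13 + 5} = - 40 \frac{5}{-8} = - 40 \cdot 5 \left(- \frac{1}{8}\right) = \left(-40\right) \left(- \frac{5}{8}\right) = 25$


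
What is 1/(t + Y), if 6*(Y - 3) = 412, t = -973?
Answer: -3/2704 ≈ -0.0011095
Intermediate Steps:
Y = 215/3 (Y = 3 + (⅙)*412 = 3 + 206/3 = 215/3 ≈ 71.667)
1/(t + Y) = 1/(-973 + 215/3) = 1/(-2704/3) = -3/2704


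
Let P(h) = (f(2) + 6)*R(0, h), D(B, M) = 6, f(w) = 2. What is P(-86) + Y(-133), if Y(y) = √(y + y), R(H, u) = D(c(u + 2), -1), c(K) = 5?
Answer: 48 + I*√266 ≈ 48.0 + 16.31*I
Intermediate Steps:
R(H, u) = 6
P(h) = 48 (P(h) = (2 + 6)*6 = 8*6 = 48)
Y(y) = √2*√y (Y(y) = √(2*y) = √2*√y)
P(-86) + Y(-133) = 48 + √2*√(-133) = 48 + √2*(I*√133) = 48 + I*√266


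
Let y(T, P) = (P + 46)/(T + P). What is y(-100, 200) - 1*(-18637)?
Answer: 931973/50 ≈ 18639.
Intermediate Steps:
y(T, P) = (46 + P)/(P + T)
y(-100, 200) - 1*(-18637) = (46 + 200)/(200 - 100) - 1*(-18637) = 246/100 + 18637 = (1/100)*246 + 18637 = 123/50 + 18637 = 931973/50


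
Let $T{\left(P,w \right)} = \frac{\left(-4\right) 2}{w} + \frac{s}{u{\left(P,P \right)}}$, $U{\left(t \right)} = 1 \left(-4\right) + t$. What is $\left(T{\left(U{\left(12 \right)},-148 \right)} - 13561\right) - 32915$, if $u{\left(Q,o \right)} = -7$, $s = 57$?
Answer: $- \frac{12039379}{259} \approx -46484.0$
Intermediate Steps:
$U{\left(t \right)} = -4 + t$
$T{\left(P,w \right)} = - \frac{57}{7} - \frac{8}{w}$ ($T{\left(P,w \right)} = \frac{\left(-4\right) 2}{w} + \frac{57}{-7} = - \frac{8}{w} + 57 \left(- \frac{1}{7}\right) = - \frac{8}{w} - \frac{57}{7} = - \frac{57}{7} - \frac{8}{w}$)
$\left(T{\left(U{\left(12 \right)},-148 \right)} - 13561\right) - 32915 = \left(\left(- \frac{57}{7} - \frac{8}{-148}\right) - 13561\right) - 32915 = \left(\left(- \frac{57}{7} - - \frac{2}{37}\right) - 13561\right) - 32915 = \left(\left(- \frac{57}{7} + \frac{2}{37}\right) - 13561\right) - 32915 = \left(- \frac{2095}{259} - 13561\right) - 32915 = - \frac{3514394}{259} - 32915 = - \frac{12039379}{259}$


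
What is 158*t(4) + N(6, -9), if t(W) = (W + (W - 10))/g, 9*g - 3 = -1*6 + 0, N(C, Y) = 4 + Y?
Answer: 943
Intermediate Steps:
g = -⅓ (g = ⅓ + (-1*6 + 0)/9 = ⅓ + (-6 + 0)/9 = ⅓ + (⅑)*(-6) = ⅓ - ⅔ = -⅓ ≈ -0.33333)
t(W) = 30 - 6*W (t(W) = (W + (W - 10))/(-⅓) = (W + (-10 + W))*(-3) = (-10 + 2*W)*(-3) = 30 - 6*W)
158*t(4) + N(6, -9) = 158*(30 - 6*4) + (4 - 9) = 158*(30 - 24) - 5 = 158*6 - 5 = 948 - 5 = 943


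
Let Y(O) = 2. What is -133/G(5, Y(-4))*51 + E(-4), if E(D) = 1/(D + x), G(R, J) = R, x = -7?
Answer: -74618/55 ≈ -1356.7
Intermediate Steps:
E(D) = 1/(-7 + D) (E(D) = 1/(D - 7) = 1/(-7 + D))
-133/G(5, Y(-4))*51 + E(-4) = -133/5*51 + 1/(-7 - 4) = -133*⅕*51 + 1/(-11) = -133/5*51 - 1/11 = -6783/5 - 1/11 = -74618/55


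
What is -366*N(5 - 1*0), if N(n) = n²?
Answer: -9150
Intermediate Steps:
-366*N(5 - 1*0) = -366*(5 - 1*0)² = -366*(5 + 0)² = -366*5² = -366*25 = -9150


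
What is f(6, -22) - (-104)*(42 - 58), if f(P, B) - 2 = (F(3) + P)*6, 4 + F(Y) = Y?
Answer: -1632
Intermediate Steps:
F(Y) = -4 + Y
f(P, B) = -4 + 6*P (f(P, B) = 2 + ((-4 + 3) + P)*6 = 2 + (-1 + P)*6 = 2 + (-6 + 6*P) = -4 + 6*P)
f(6, -22) - (-104)*(42 - 58) = (-4 + 6*6) - (-104)*(42 - 58) = (-4 + 36) - (-104)*(-16) = 32 - 1*1664 = 32 - 1664 = -1632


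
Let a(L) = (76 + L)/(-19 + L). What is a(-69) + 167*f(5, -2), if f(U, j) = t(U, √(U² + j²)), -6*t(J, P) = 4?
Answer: -29413/264 ≈ -111.41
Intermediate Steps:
t(J, P) = -⅔ (t(J, P) = -⅙*4 = -⅔)
a(L) = (76 + L)/(-19 + L)
f(U, j) = -⅔
a(-69) + 167*f(5, -2) = (76 - 69)/(-19 - 69) + 167*(-⅔) = 7/(-88) - 334/3 = -1/88*7 - 334/3 = -7/88 - 334/3 = -29413/264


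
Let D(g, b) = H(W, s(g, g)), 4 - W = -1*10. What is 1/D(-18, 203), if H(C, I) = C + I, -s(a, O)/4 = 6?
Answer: -⅒ ≈ -0.10000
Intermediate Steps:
s(a, O) = -24 (s(a, O) = -4*6 = -24)
W = 14 (W = 4 - (-1)*10 = 4 - 1*(-10) = 4 + 10 = 14)
D(g, b) = -10 (D(g, b) = 14 - 24 = -10)
1/D(-18, 203) = 1/(-10) = -⅒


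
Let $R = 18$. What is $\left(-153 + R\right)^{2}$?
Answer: $18225$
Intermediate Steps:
$\left(-153 + R\right)^{2} = \left(-153 + 18\right)^{2} = \left(-135\right)^{2} = 18225$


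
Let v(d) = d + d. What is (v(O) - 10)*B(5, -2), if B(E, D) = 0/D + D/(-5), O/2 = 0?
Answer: -4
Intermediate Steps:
O = 0 (O = 2*0 = 0)
v(d) = 2*d
B(E, D) = -D/5 (B(E, D) = 0 + D*(-⅕) = 0 - D/5 = -D/5)
(v(O) - 10)*B(5, -2) = (2*0 - 10)*(-⅕*(-2)) = (0 - 10)*(⅖) = -10*⅖ = -4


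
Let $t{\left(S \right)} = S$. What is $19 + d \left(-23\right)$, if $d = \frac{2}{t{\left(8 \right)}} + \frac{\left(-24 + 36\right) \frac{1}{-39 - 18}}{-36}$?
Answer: $\frac{8971}{684} \approx 13.115$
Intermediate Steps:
$d = \frac{175}{684}$ ($d = \frac{2}{8} + \frac{\left(-24 + 36\right) \frac{1}{-39 - 18}}{-36} = 2 \cdot \frac{1}{8} + \frac{12}{-57} \left(- \frac{1}{36}\right) = \frac{1}{4} + 12 \left(- \frac{1}{57}\right) \left(- \frac{1}{36}\right) = \frac{1}{4} - - \frac{1}{171} = \frac{1}{4} + \frac{1}{171} = \frac{175}{684} \approx 0.25585$)
$19 + d \left(-23\right) = 19 + \frac{175}{684} \left(-23\right) = 19 - \frac{4025}{684} = \frac{8971}{684}$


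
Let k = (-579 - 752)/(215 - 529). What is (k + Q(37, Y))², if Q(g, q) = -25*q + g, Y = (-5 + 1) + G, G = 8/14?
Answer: 77864995849/4831204 ≈ 16117.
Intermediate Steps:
k = 1331/314 (k = -1331/(-314) = -1331*(-1/314) = 1331/314 ≈ 4.2389)
G = 4/7 (G = 8*(1/14) = 4/7 ≈ 0.57143)
Y = -24/7 (Y = (-5 + 1) + 4/7 = -4 + 4/7 = -24/7 ≈ -3.4286)
Q(g, q) = g - 25*q
(k + Q(37, Y))² = (1331/314 + (37 - 25*(-24/7)))² = (1331/314 + (37 + 600/7))² = (1331/314 + 859/7)² = (279043/2198)² = 77864995849/4831204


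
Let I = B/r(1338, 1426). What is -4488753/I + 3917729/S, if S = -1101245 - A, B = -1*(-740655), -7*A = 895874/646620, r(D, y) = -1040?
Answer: 110745375800989470242/17580357774264543 ≈ 6299.4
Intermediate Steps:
A = -63991/323310 (A = -127982/646620 = -⅐*447937/323310 = -63991/323310 ≈ -0.19792)
B = 740655
I = -148131/208 (I = 740655/(-1040) = 740655*(-1/1040) = -148131/208 ≈ -712.17)
S = -356043456959/323310 (S = -1101245 - 1*(-63991/323310) = -1101245 + 63991/323310 = -356043456959/323310 ≈ -1.1012e+6)
-4488753/I + 3917729/S = -4488753/(-148131/208) + 3917729/(-356043456959/323310) = -4488753*(-208/148131) + 3917729*(-323310/356043456959) = 311220208/49377 - 1266640962990/356043456959 = 110745375800989470242/17580357774264543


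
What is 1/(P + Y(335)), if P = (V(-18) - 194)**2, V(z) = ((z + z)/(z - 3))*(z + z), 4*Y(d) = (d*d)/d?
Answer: 196/12832815 ≈ 1.5273e-5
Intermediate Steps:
Y(d) = d/4 (Y(d) = ((d*d)/d)/4 = (d**2/d)/4 = d/4)
V(z) = 4*z**2/(-3 + z) (V(z) = ((2*z)/(-3 + z))*(2*z) = (2*z/(-3 + z))*(2*z) = 4*z**2/(-3 + z))
P = 3204100/49 (P = (4*(-18)**2/(-3 - 18) - 194)**2 = (4*324/(-21) - 194)**2 = (4*324*(-1/21) - 194)**2 = (-432/7 - 194)**2 = (-1790/7)**2 = 3204100/49 ≈ 65390.)
1/(P + Y(335)) = 1/(3204100/49 + (1/4)*335) = 1/(3204100/49 + 335/4) = 1/(12832815/196) = 196/12832815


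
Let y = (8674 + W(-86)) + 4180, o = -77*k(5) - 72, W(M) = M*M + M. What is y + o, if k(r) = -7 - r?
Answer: 21016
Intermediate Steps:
W(M) = M + M**2 (W(M) = M**2 + M = M + M**2)
o = 852 (o = -77*(-7 - 1*5) - 72 = -77*(-7 - 5) - 72 = -77*(-12) - 72 = 924 - 72 = 852)
y = 20164 (y = (8674 - 86*(1 - 86)) + 4180 = (8674 - 86*(-85)) + 4180 = (8674 + 7310) + 4180 = 15984 + 4180 = 20164)
y + o = 20164 + 852 = 21016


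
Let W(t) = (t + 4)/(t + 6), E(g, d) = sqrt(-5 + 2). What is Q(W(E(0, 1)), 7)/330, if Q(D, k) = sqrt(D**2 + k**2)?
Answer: sqrt(6)*sqrt((815 + 298*I*sqrt(3))/(11 + 4*I*sqrt(3)))/990 ≈ 0.021314 + 2.6493e-5*I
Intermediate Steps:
E(g, d) = I*sqrt(3) (E(g, d) = sqrt(-3) = I*sqrt(3))
W(t) = (4 + t)/(6 + t)
Q(W(E(0, 1)), 7)/330 = sqrt(((4 + I*sqrt(3))/(6 + I*sqrt(3)))**2 + 7**2)/330 = sqrt((4 + I*sqrt(3))**2/(6 + I*sqrt(3))**2 + 49)*(1/330) = sqrt(49 + (4 + I*sqrt(3))**2/(6 + I*sqrt(3))**2)*(1/330) = sqrt(49 + (4 + I*sqrt(3))**2/(6 + I*sqrt(3))**2)/330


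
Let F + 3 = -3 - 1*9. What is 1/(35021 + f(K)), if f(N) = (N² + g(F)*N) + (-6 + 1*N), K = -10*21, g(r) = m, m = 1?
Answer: 1/78695 ≈ 1.2707e-5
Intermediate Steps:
F = -15 (F = -3 + (-3 - 1*9) = -3 + (-3 - 9) = -3 - 12 = -15)
g(r) = 1
K = -210
f(N) = -6 + N² + 2*N (f(N) = (N² + 1*N) + (-6 + 1*N) = (N² + N) + (-6 + N) = (N + N²) + (-6 + N) = -6 + N² + 2*N)
1/(35021 + f(K)) = 1/(35021 + (-6 + (-210)² + 2*(-210))) = 1/(35021 + (-6 + 44100 - 420)) = 1/(35021 + 43674) = 1/78695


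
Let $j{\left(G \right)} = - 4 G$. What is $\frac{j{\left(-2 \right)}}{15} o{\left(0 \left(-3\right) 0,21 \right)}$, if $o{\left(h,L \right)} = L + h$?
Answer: $\frac{56}{5} \approx 11.2$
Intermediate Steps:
$\frac{j{\left(-2 \right)}}{15} o{\left(0 \left(-3\right) 0,21 \right)} = \frac{\left(-4\right) \left(-2\right)}{15} \left(21 + 0 \left(-3\right) 0\right) = 8 \cdot \frac{1}{15} \left(21 + 0 \cdot 0\right) = \frac{8 \left(21 + 0\right)}{15} = \frac{8}{15} \cdot 21 = \frac{56}{5}$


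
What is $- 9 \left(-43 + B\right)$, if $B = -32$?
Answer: $675$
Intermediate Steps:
$- 9 \left(-43 + B\right) = - 9 \left(-43 - 32\right) = \left(-9\right) \left(-75\right) = 675$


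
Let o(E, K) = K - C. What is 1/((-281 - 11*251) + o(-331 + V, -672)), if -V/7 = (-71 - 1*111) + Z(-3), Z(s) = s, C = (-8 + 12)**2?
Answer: -1/3730 ≈ -0.00026810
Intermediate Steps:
C = 16 (C = 4**2 = 16)
V = 1295 (V = -7*((-71 - 1*111) - 3) = -7*((-71 - 111) - 3) = -7*(-182 - 3) = -7*(-185) = 1295)
o(E, K) = -16 + K (o(E, K) = K - 1*16 = K - 16 = -16 + K)
1/((-281 - 11*251) + o(-331 + V, -672)) = 1/((-281 - 11*251) + (-16 - 672)) = 1/((-281 - 2761) - 688) = 1/(-3042 - 688) = 1/(-3730) = -1/3730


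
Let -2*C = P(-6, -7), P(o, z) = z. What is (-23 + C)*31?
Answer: -1209/2 ≈ -604.50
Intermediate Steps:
C = 7/2 (C = -1/2*(-7) = 7/2 ≈ 3.5000)
(-23 + C)*31 = (-23 + 7/2)*31 = -39/2*31 = -1209/2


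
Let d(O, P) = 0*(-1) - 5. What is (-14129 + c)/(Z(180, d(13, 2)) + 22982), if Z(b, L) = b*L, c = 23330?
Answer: 9201/22082 ≈ 0.41667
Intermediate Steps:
d(O, P) = -5 (d(O, P) = 0 - 5 = -5)
Z(b, L) = L*b
(-14129 + c)/(Z(180, d(13, 2)) + 22982) = (-14129 + 23330)/(-5*180 + 22982) = 9201/(-900 + 22982) = 9201/22082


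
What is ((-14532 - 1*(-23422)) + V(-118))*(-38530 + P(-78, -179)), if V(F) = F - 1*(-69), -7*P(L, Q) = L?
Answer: -340545216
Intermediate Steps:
P(L, Q) = -L/7
V(F) = 69 + F (V(F) = F + 69 = 69 + F)
((-14532 - 1*(-23422)) + V(-118))*(-38530 + P(-78, -179)) = ((-14532 - 1*(-23422)) + (69 - 118))*(-38530 - ⅐*(-78)) = ((-14532 + 23422) - 49)*(-38530 + 78/7) = (8890 - 49)*(-269632/7) = 8841*(-269632/7) = -340545216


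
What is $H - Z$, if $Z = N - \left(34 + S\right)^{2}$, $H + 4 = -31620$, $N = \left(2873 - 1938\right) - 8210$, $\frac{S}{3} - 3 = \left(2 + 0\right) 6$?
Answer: $-18108$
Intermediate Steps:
$S = 45$ ($S = 9 + 3 \left(2 + 0\right) 6 = 9 + 3 \cdot 2 \cdot 6 = 9 + 3 \cdot 12 = 9 + 36 = 45$)
$N = -7275$ ($N = 935 - 8210 = -7275$)
$H = -31624$ ($H = -4 - 31620 = -31624$)
$Z = -13516$ ($Z = -7275 - \left(34 + 45\right)^{2} = -7275 - 79^{2} = -7275 - 6241 = -13516$)
$H - Z = -31624 - -13516 = -31624 + 13516 = -18108$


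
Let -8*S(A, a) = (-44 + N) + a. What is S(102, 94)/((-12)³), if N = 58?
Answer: 1/128 ≈ 0.0078125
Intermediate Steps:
S(A, a) = -7/4 - a/8 (S(A, a) = -((-44 + 58) + a)/8 = -(14 + a)/8 = -7/4 - a/8)
S(102, 94)/((-12)³) = (-7/4 - ⅛*94)/((-12)³) = (-7/4 - 47/4)/(-1728) = -27/2*(-1/1728) = 1/128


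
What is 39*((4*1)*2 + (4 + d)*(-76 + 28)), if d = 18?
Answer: -40872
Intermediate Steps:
39*((4*1)*2 + (4 + d)*(-76 + 28)) = 39*((4*1)*2 + (4 + 18)*(-76 + 28)) = 39*(4*2 + 22*(-48)) = 39*(8 - 1056) = 39*(-1048) = -40872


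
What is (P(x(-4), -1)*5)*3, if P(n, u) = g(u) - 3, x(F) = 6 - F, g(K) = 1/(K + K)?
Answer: -105/2 ≈ -52.500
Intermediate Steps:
g(K) = 1/(2*K)
P(n, u) = -3 + 1/(2*u) (P(n, u) = 1/(2*u) - 3 = -3 + 1/(2*u))
(P(x(-4), -1)*5)*3 = ((-3 + (½)/(-1))*5)*3 = ((-3 + (½)*(-1))*5)*3 = ((-3 - ½)*5)*3 = -7/2*5*3 = -35/2*3 = -105/2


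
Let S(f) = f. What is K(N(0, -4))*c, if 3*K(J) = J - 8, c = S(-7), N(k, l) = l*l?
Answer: -56/3 ≈ -18.667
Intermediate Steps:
N(k, l) = l²
c = -7
K(J) = -8/3 + J/3 (K(J) = (J - 8)/3 = (-8 + J)/3 = -8/3 + J/3)
K(N(0, -4))*c = (-8/3 + (⅓)*(-4)²)*(-7) = (-8/3 + (⅓)*16)*(-7) = (-8/3 + 16/3)*(-7) = (8/3)*(-7) = -56/3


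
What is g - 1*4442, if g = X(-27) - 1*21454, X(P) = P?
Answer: -25923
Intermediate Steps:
g = -21481 (g = -27 - 1*21454 = -27 - 21454 = -21481)
g - 1*4442 = -21481 - 1*4442 = -21481 - 4442 = -25923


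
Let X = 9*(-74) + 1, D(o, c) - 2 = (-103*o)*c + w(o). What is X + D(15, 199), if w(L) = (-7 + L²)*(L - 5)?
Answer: -305938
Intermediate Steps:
w(L) = (-7 + L²)*(-5 + L)
D(o, c) = 37 + o³ - 7*o - 5*o² - 103*c*o (D(o, c) = 2 + ((-103*o)*c + (35 + o³ - 7*o - 5*o²)) = 2 + (-103*c*o + (35 + o³ - 7*o - 5*o²)) = 2 + (35 + o³ - 7*o - 5*o² - 103*c*o) = 37 + o³ - 7*o - 5*o² - 103*c*o)
X = -665 (X = -666 + 1 = -665)
X + D(15, 199) = -665 + (37 + 15³ - 7*15 - 5*15² - 103*199*15) = -665 + (37 + 3375 - 105 - 5*225 - 307455) = -665 + (37 + 3375 - 105 - 1125 - 307455) = -665 - 305273 = -305938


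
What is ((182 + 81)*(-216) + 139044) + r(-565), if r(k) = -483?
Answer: 81753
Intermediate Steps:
((182 + 81)*(-216) + 139044) + r(-565) = ((182 + 81)*(-216) + 139044) - 483 = (263*(-216) + 139044) - 483 = (-56808 + 139044) - 483 = 82236 - 483 = 81753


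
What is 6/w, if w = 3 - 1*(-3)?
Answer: 1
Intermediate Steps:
w = 6 (w = 3 + 3 = 6)
6/w = 6/6 = 6*(⅙) = 1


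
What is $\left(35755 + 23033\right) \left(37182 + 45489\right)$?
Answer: $4860062748$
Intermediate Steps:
$\left(35755 + 23033\right) \left(37182 + 45489\right) = 58788 \cdot 82671 = 4860062748$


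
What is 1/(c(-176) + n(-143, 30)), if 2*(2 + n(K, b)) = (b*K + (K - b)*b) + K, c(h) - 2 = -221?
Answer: -2/10065 ≈ -0.00019871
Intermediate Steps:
c(h) = -219 (c(h) = 2 - 221 = -219)
n(K, b) = -2 + K/2 + K*b/2 + b*(K - b)/2 (n(K, b) = -2 + ((b*K + (K - b)*b) + K)/2 = -2 + ((K*b + b*(K - b)) + K)/2 = -2 + (K + K*b + b*(K - b))/2 = -2 + (K/2 + K*b/2 + b*(K - b)/2) = -2 + K/2 + K*b/2 + b*(K - b)/2)
1/(c(-176) + n(-143, 30)) = 1/(-219 + (-2 + (½)*(-143) - ½*30² - 143*30)) = 1/(-219 + (-2 - 143/2 - ½*900 - 4290)) = 1/(-219 + (-2 - 143/2 - 450 - 4290)) = 1/(-219 - 9627/2) = 1/(-10065/2) = -2/10065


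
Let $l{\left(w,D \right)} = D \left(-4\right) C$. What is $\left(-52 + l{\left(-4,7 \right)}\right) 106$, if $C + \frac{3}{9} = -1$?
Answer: $- \frac{4664}{3} \approx -1554.7$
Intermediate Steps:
$C = - \frac{4}{3}$ ($C = - \frac{1}{3} - 1 = - \frac{4}{3} \approx -1.3333$)
$l{\left(w,D \right)} = \frac{16 D}{3}$ ($l{\left(w,D \right)} = D \left(-4\right) \left(- \frac{4}{3}\right) = - 4 D \left(- \frac{4}{3}\right) = \frac{16 D}{3}$)
$\left(-52 + l{\left(-4,7 \right)}\right) 106 = \left(-52 + \frac{16}{3} \cdot 7\right) 106 = \left(-52 + \frac{112}{3}\right) 106 = \left(- \frac{44}{3}\right) 106 = - \frac{4664}{3}$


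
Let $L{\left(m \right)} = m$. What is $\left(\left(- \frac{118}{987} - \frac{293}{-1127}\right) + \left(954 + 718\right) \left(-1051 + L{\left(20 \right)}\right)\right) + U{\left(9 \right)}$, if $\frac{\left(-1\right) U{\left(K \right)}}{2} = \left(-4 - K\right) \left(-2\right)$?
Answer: $- \frac{273937212473}{158907} \approx -1.7239 \cdot 10^{6}$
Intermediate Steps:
$U{\left(K \right)} = -16 - 4 K$ ($U{\left(K \right)} = - 2 \left(-4 - K\right) \left(-2\right) = - 2 \left(8 + 2 K\right) = -16 - 4 K$)
$\left(\left(- \frac{118}{987} - \frac{293}{-1127}\right) + \left(954 + 718\right) \left(-1051 + L{\left(20 \right)}\right)\right) + U{\left(9 \right)} = \left(\left(- \frac{118}{987} - \frac{293}{-1127}\right) + \left(954 + 718\right) \left(-1051 + 20\right)\right) - 52 = \left(\left(\left(-118\right) \frac{1}{987} - - \frac{293}{1127}\right) + 1672 \left(-1031\right)\right) - 52 = \left(\left(- \frac{118}{987} + \frac{293}{1127}\right) - 1723832\right) - 52 = \left(\frac{22315}{158907} - 1723832\right) - 52 = - \frac{273928949309}{158907} - 52 = - \frac{273937212473}{158907}$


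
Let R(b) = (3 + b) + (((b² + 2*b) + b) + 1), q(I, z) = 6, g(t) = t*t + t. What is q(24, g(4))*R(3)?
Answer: 150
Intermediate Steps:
g(t) = t + t² (g(t) = t² + t = t + t²)
R(b) = 4 + b² + 4*b (R(b) = (3 + b) + ((b² + 3*b) + 1) = (3 + b) + (1 + b² + 3*b) = 4 + b² + 4*b)
q(24, g(4))*R(3) = 6*(4 + 3² + 4*3) = 6*(4 + 9 + 12) = 6*25 = 150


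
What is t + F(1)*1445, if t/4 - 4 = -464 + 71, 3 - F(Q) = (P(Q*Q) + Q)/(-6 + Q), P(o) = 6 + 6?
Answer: 6536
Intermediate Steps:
P(o) = 12
F(Q) = 3 - (12 + Q)/(-6 + Q)
t = -1556 (t = 16 + 4*(-464 + 71) = 16 + 4*(-393) = 16 - 1572 = -1556)
t + F(1)*1445 = -1556 + (2*(-15 + 1)/(-6 + 1))*1445 = -1556 + (2*(-14)/(-5))*1445 = -1556 + (2*(-⅕)*(-14))*1445 = -1556 + (28/5)*1445 = -1556 + 8092 = 6536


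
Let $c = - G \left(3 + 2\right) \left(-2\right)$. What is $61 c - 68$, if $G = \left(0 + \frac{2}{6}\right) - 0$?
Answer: $\frac{406}{3} \approx 135.33$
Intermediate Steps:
$G = \frac{1}{3}$ ($G = \left(0 + 2 \cdot \frac{1}{6}\right) + 0 = \left(0 + \frac{1}{3}\right) + 0 = \frac{1}{3} + 0 = \frac{1}{3} \approx 0.33333$)
$c = \frac{10}{3}$ ($c = \left(-1\right) \frac{1}{3} \left(3 + 2\right) \left(-2\right) = - \frac{5 \left(-2\right)}{3} = \left(- \frac{1}{3}\right) \left(-10\right) = \frac{10}{3} \approx 3.3333$)
$61 c - 68 = 61 \cdot \frac{10}{3} - 68 = \frac{610}{3} - 68 = \frac{406}{3}$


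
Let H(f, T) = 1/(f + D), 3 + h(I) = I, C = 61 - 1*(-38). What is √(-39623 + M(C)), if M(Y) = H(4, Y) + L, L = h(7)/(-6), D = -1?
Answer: I*√356610/3 ≈ 199.06*I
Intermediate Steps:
C = 99 (C = 61 + 38 = 99)
h(I) = -3 + I
H(f, T) = 1/(-1 + f) (H(f, T) = 1/(f - 1) = 1/(-1 + f))
L = -⅔ (L = (-3 + 7)/(-6) = 4*(-⅙) = -⅔ ≈ -0.66667)
M(Y) = -⅓ (M(Y) = 1/(-1 + 4) - ⅔ = 1/3 - ⅔ = ⅓ - ⅔ = -⅓)
√(-39623 + M(C)) = √(-39623 - ⅓) = √(-118870/3) = I*√356610/3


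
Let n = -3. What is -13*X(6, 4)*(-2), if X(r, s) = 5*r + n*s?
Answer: 468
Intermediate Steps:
X(r, s) = -3*s + 5*r (X(r, s) = 5*r - 3*s = -3*s + 5*r)
-13*X(6, 4)*(-2) = -13*(-3*4 + 5*6)*(-2) = -13*(-12 + 30)*(-2) = -13*18*(-2) = -234*(-2) = 468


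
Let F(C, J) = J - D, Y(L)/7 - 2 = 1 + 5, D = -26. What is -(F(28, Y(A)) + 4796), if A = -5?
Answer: -4878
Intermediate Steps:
Y(L) = 56 (Y(L) = 14 + 7*(1 + 5) = 14 + 7*6 = 14 + 42 = 56)
F(C, J) = 26 + J (F(C, J) = J - 1*(-26) = J + 26 = 26 + J)
-(F(28, Y(A)) + 4796) = -((26 + 56) + 4796) = -(82 + 4796) = -1*4878 = -4878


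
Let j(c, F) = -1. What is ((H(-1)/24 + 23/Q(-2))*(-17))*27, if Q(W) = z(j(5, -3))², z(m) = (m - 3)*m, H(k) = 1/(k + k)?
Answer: -2601/4 ≈ -650.25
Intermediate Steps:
H(k) = 1/(2*k)
z(m) = m*(-3 + m) (z(m) = (-3 + m)*m = m*(-3 + m))
Q(W) = 16 (Q(W) = (-(-3 - 1))² = (-1*(-4))² = 4² = 16)
((H(-1)/24 + 23/Q(-2))*(-17))*27 = ((((½)/(-1))/24 + 23/16)*(-17))*27 = ((((½)*(-1))*(1/24) + 23*(1/16))*(-17))*27 = ((-½*1/24 + 23/16)*(-17))*27 = ((-1/48 + 23/16)*(-17))*27 = ((17/12)*(-17))*27 = -289/12*27 = -2601/4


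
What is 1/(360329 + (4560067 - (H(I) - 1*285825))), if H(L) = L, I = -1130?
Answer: 1/5207351 ≈ 1.9204e-7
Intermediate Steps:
1/(360329 + (4560067 - (H(I) - 1*285825))) = 1/(360329 + (4560067 - (-1130 - 1*285825))) = 1/(360329 + (4560067 - (-1130 - 285825))) = 1/(360329 + (4560067 - 1*(-286955))) = 1/(360329 + (4560067 + 286955)) = 1/(360329 + 4847022) = 1/5207351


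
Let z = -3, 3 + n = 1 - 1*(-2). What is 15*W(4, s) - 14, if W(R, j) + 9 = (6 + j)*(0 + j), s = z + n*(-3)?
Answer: -284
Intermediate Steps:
n = 0 (n = -3 + (1 - 1*(-2)) = -3 + (1 + 2) = -3 + 3 = 0)
s = -3 (s = -3 + 0*(-3) = -3 + 0 = -3)
W(R, j) = -9 + j*(6 + j) (W(R, j) = -9 + (6 + j)*(0 + j) = -9 + (6 + j)*j = -9 + j*(6 + j))
15*W(4, s) - 14 = 15*(-9 + (-3)**2 + 6*(-3)) - 14 = 15*(-9 + 9 - 18) - 14 = 15*(-18) - 14 = -270 - 14 = -284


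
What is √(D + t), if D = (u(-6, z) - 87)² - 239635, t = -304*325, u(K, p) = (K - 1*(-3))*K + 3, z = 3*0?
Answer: I*√334079 ≈ 578.0*I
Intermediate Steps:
z = 0
u(K, p) = 3 + K*(3 + K) (u(K, p) = (K + 3)*K + 3 = (3 + K)*K + 3 = K*(3 + K) + 3 = 3 + K*(3 + K))
t = -98800
D = -235279 (D = ((3 + (-6)² + 3*(-6)) - 87)² - 239635 = ((3 + 36 - 18) - 87)² - 239635 = (21 - 87)² - 239635 = (-66)² - 239635 = 4356 - 239635 = -235279)
√(D + t) = √(-235279 - 98800) = √(-334079) = I*√334079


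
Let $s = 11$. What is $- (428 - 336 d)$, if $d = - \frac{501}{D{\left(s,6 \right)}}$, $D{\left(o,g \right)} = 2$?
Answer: $-84596$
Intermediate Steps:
$d = - \frac{501}{2} \approx -250.5$
$- (428 - 336 d) = - (428 - -84168) = - (428 + 84168) = \left(-1\right) 84596 = -84596$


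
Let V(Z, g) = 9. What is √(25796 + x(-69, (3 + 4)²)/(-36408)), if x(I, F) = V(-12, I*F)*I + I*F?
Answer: √237457216015/3034 ≈ 160.61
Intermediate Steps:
x(I, F) = 9*I + F*I (x(I, F) = 9*I + I*F = 9*I + F*I)
√(25796 + x(-69, (3 + 4)²)/(-36408)) = √(25796 - 69*(9 + (3 + 4)²)/(-36408)) = √(25796 - 69*(9 + 7²)*(-1/36408)) = √(25796 - 69*(9 + 49)*(-1/36408)) = √(25796 - 69*58*(-1/36408)) = √(25796 - 4002*(-1/36408)) = √(25796 + 667/6068) = √(156530795/6068) = √237457216015/3034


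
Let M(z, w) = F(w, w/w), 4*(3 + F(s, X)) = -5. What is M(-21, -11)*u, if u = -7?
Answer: 119/4 ≈ 29.750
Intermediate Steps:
F(s, X) = -17/4 (F(s, X) = -3 + (¼)*(-5) = -3 - 5/4 = -17/4)
M(z, w) = -17/4
M(-21, -11)*u = -17/4*(-7) = 119/4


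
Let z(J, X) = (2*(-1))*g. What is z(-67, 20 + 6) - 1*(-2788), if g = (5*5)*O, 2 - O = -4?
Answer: 2488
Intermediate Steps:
O = 6 (O = 2 - 1*(-4) = 2 + 4 = 6)
g = 150 (g = (5*5)*6 = 25*6 = 150)
z(J, X) = -300 (z(J, X) = (2*(-1))*150 = -2*150 = -300)
z(-67, 20 + 6) - 1*(-2788) = -300 - 1*(-2788) = -300 + 2788 = 2488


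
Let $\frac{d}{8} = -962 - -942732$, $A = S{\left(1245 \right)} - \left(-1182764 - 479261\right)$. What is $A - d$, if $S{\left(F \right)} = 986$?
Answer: $-5871149$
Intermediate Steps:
$A = 1663011$ ($A = 986 - \left(-1182764 - 479261\right) = 986 - -1662025 = 986 + 1662025 = 1663011$)
$d = 7534160$ ($d = 8 \left(-962 - -942732\right) = 8 \left(-962 + 942732\right) = 8 \cdot 941770 = 7534160$)
$A - d = 1663011 - 7534160 = -5871149$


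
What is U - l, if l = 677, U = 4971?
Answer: 4294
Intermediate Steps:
U - l = 4971 - 1*677 = 4971 - 677 = 4294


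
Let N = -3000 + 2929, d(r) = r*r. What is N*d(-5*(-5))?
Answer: -44375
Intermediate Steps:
d(r) = r**2
N = -71
N*d(-5*(-5)) = -71*(-5*(-5))**2 = -71*25**2 = -71*625 = -44375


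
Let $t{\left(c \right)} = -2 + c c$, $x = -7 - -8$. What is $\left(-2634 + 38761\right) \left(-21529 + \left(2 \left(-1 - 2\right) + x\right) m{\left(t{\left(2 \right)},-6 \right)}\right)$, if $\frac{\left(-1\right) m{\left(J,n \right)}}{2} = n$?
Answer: $-779945803$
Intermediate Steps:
$x = 1$ ($x = -7 + 8 = 1$)
$t{\left(c \right)} = -2 + c^{2}$
$m{\left(J,n \right)} = - 2 n$
$\left(-2634 + 38761\right) \left(-21529 + \left(2 \left(-1 - 2\right) + x\right) m{\left(t{\left(2 \right)},-6 \right)}\right) = \left(-2634 + 38761\right) \left(-21529 + \left(2 \left(-1 - 2\right) + 1\right) \left(\left(-2\right) \left(-6\right)\right)\right) = 36127 \left(-21529 + \left(2 \left(-3\right) + 1\right) 12\right) = 36127 \left(-21529 + \left(-6 + 1\right) 12\right) = 36127 \left(-21529 - 60\right) = 36127 \left(-21589\right) = -779945803$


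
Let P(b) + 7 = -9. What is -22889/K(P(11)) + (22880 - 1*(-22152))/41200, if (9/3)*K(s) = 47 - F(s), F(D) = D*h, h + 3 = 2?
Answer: -353460551/159650 ≈ -2214.0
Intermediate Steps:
P(b) = -16 (P(b) = -7 - 9 = -16)
h = -1 (h = -3 + 2 = -1)
F(D) = -D (F(D) = D*(-1) = -D)
K(s) = 47/3 + s/3 (K(s) = (47 - (-1)*s)/3 = (47 + s)/3 = 47/3 + s/3)
-22889/K(P(11)) + (22880 - 1*(-22152))/41200 = -22889/(47/3 + (⅓)*(-16)) + (22880 - 1*(-22152))/41200 = -22889/(47/3 - 16/3) + (22880 + 22152)*(1/41200) = -22889/31/3 + 45032*(1/41200) = -22889*3/31 + 5629/5150 = -68667/31 + 5629/5150 = -353460551/159650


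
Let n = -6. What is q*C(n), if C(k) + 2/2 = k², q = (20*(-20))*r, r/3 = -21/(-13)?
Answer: -882000/13 ≈ -67846.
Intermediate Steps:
r = 63/13 (r = 3*(-21/(-13)) = 3*(-21*(-1/13)) = 3*(21/13) = 63/13 ≈ 4.8462)
q = -25200/13 (q = (20*(-20))*(63/13) = -400*63/13 = -25200/13 ≈ -1938.5)
C(k) = -1 + k²
q*C(n) = -25200*(-1 + (-6)²)/13 = -25200*(-1 + 36)/13 = -25200/13*35 = -882000/13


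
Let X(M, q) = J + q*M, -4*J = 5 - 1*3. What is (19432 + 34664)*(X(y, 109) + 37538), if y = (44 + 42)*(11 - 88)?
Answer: -37015756008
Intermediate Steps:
J = -1/2 (J = -(5 - 1*3)/4 = -(5 - 3)/4 = -1/4*2 = -1/2 ≈ -0.50000)
y = -6622 (y = 86*(-77) = -6622)
X(M, q) = -1/2 + M*q (X(M, q) = -1/2 + q*M = -1/2 + M*q)
(19432 + 34664)*(X(y, 109) + 37538) = (19432 + 34664)*((-1/2 - 6622*109) + 37538) = 54096*((-1/2 - 721798) + 37538) = 54096*(-1443597/2 + 37538) = 54096*(-1368521/2) = -37015756008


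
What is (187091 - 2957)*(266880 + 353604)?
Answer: 114252200856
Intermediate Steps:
(187091 - 2957)*(266880 + 353604) = 184134*620484 = 114252200856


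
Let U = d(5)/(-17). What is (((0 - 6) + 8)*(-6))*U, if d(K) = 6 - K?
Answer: 12/17 ≈ 0.70588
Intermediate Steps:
U = -1/17 (U = (6 - 1*5)/(-17) = (6 - 5)*(-1/17) = 1*(-1/17) = -1/17 ≈ -0.058824)
(((0 - 6) + 8)*(-6))*U = (((0 - 6) + 8)*(-6))*(-1/17) = ((-6 + 8)*(-6))*(-1/17) = (2*(-6))*(-1/17) = -12*(-1/17) = 12/17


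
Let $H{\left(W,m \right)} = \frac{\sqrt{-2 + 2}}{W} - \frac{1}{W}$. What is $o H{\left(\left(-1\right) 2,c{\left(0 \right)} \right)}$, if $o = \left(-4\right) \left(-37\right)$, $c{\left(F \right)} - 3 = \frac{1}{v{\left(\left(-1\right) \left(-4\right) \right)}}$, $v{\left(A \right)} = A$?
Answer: $74$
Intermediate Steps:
$c{\left(F \right)} = \frac{13}{4}$ ($c{\left(F \right)} = 3 + \frac{1}{\left(-1\right) \left(-4\right)} = 3 + \frac{1}{4} = \frac{13}{4}$)
$o = 148$
$H{\left(W,m \right)} = - \frac{1}{W}$ ($H{\left(W,m \right)} = \frac{\sqrt{0}}{W} - \frac{1}{W} = \frac{0}{W} - \frac{1}{W} = 0 - \frac{1}{W} = - \frac{1}{W}$)
$o H{\left(\left(-1\right) 2,c{\left(0 \right)} \right)} = 148 \left(- \frac{1}{\left(-1\right) 2}\right) = 148 \left(- \frac{1}{-2}\right) = 148 \left(\left(-1\right) \left(- \frac{1}{2}\right)\right) = 148 \cdot \frac{1}{2} = 74$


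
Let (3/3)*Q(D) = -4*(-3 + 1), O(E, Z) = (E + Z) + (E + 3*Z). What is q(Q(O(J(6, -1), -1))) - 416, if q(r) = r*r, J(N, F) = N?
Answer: -352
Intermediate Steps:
O(E, Z) = 2*E + 4*Z
Q(D) = 8 (Q(D) = -4*(-3 + 1) = -4*(-2) = 8)
q(r) = r²
q(Q(O(J(6, -1), -1))) - 416 = 8² - 416 = 64 - 416 = -352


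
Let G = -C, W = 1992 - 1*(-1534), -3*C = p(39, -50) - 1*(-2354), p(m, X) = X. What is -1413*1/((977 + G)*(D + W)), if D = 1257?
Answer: -1413/8346335 ≈ -0.00016930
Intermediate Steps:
C = -768 (C = -(-50 - 1*(-2354))/3 = -(-50 + 2354)/3 = -⅓*2304 = -768)
W = 3526 (W = 1992 + 1534 = 3526)
G = 768 (G = -1*(-768) = 768)
-1413*1/((977 + G)*(D + W)) = -1413*1/((977 + 768)*(1257 + 3526)) = -1413/(4783*1745) = -1413/8346335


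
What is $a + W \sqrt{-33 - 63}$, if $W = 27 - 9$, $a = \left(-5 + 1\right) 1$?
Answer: $-4 + 72 i \sqrt{6} \approx -4.0 + 176.36 i$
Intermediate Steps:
$a = -4$ ($a = \left(-4\right) 1 = -4$)
$W = 18$ ($W = 27 - 9 = 18$)
$a + W \sqrt{-33 - 63} = -4 + 18 \sqrt{-33 - 63} = -4 + 18 \sqrt{-96} = -4 + 18 \cdot 4 i \sqrt{6} = -4 + 72 i \sqrt{6}$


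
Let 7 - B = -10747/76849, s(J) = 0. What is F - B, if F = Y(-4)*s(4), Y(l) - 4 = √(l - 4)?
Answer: -548690/76849 ≈ -7.1398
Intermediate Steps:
Y(l) = 4 + √(-4 + l) (Y(l) = 4 + √(l - 4) = 4 + √(-4 + l))
F = 0 (F = (4 + √(-4 - 4))*0 = (4 + √(-8))*0 = (4 + 2*I*√2)*0 = 0)
B = 548690/76849 (B = 7 - (-10747)/76849 = 7 - 1*(-10747/76849) = 7 + 10747/76849 = 548690/76849 ≈ 7.1398)
F - B = 0 - 1*548690/76849 = 0 - 548690/76849 = -548690/76849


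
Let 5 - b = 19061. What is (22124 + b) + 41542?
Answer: 44610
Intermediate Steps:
b = -19056 (b = 5 - 1*19061 = 5 - 19061 = -19056)
(22124 + b) + 41542 = (22124 - 19056) + 41542 = 3068 + 41542 = 44610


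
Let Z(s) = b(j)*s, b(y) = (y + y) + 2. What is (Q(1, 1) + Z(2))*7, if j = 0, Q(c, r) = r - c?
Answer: 28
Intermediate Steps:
b(y) = 2 + 2*y (b(y) = 2*y + 2 = 2 + 2*y)
Z(s) = 2*s (Z(s) = (2 + 2*0)*s = (2 + 0)*s = 2*s)
(Q(1, 1) + Z(2))*7 = ((1 - 1*1) + 2*2)*7 = ((1 - 1) + 4)*7 = (0 + 4)*7 = 4*7 = 28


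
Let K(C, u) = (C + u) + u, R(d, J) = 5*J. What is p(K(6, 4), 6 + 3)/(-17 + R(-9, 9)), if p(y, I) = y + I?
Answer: 23/28 ≈ 0.82143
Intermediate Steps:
K(C, u) = C + 2*u
p(y, I) = I + y
p(K(6, 4), 6 + 3)/(-17 + R(-9, 9)) = ((6 + 3) + (6 + 2*4))/(-17 + 5*9) = (9 + (6 + 8))/(-17 + 45) = (9 + 14)/28 = 23*(1/28) = 23/28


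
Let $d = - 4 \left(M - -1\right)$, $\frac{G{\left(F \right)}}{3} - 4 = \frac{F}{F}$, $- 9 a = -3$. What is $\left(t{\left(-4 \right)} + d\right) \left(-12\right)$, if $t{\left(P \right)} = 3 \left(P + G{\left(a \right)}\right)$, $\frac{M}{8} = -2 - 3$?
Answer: $-2268$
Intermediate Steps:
$a = \frac{1}{3}$ ($a = \left(- \frac{1}{9}\right) \left(-3\right) = \frac{1}{3} \approx 0.33333$)
$G{\left(F \right)} = 15$ ($G{\left(F \right)} = 12 + 3 \frac{F}{F} = 12 + 3 \cdot 1 = 12 + 3 = 15$)
$M = -40$ ($M = 8 \left(-2 - 3\right) = 8 \left(-5\right) = -40$)
$d = 156$ ($d = - 4 \left(-40 - -1\right) = - 4 \left(-40 + 1\right) = \left(-4\right) \left(-39\right) = 156$)
$t{\left(P \right)} = 45 + 3 P$ ($t{\left(P \right)} = 3 \left(P + 15\right) = 3 \left(15 + P\right) = 45 + 3 P$)
$\left(t{\left(-4 \right)} + d\right) \left(-12\right) = \left(\left(45 + 3 \left(-4\right)\right) + 156\right) \left(-12\right) = \left(\left(45 - 12\right) + 156\right) \left(-12\right) = \left(33 + 156\right) \left(-12\right) = 189 \left(-12\right) = -2268$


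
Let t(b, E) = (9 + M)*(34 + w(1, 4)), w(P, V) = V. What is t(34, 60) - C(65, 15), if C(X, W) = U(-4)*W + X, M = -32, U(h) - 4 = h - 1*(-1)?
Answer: -954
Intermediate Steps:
U(h) = 5 + h (U(h) = 4 + (h - 1*(-1)) = 4 + (h + 1) = 4 + (1 + h) = 5 + h)
C(X, W) = W + X (C(X, W) = (5 - 4)*W + X = 1*W + X = W + X)
t(b, E) = -874 (t(b, E) = (9 - 32)*(34 + 4) = -23*38 = -874)
t(34, 60) - C(65, 15) = -874 - (15 + 65) = -874 - 1*80 = -874 - 80 = -954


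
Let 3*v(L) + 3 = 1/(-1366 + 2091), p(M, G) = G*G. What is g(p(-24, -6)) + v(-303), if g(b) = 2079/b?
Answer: 493729/8700 ≈ 56.750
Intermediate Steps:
p(M, G) = G²
v(L) = -2174/2175 (v(L) = -1 + 1/(3*(-1366 + 2091)) = -1 + (⅓)/725 = -1 + (⅓)*(1/725) = -1 + 1/2175 = -2174/2175)
g(p(-24, -6)) + v(-303) = 2079/((-6)²) - 2174/2175 = 2079/36 - 2174/2175 = 2079*(1/36) - 2174/2175 = 231/4 - 2174/2175 = 493729/8700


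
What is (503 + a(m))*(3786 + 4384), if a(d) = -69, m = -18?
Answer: 3545780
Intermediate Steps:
(503 + a(m))*(3786 + 4384) = (503 - 69)*(3786 + 4384) = 434*8170 = 3545780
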